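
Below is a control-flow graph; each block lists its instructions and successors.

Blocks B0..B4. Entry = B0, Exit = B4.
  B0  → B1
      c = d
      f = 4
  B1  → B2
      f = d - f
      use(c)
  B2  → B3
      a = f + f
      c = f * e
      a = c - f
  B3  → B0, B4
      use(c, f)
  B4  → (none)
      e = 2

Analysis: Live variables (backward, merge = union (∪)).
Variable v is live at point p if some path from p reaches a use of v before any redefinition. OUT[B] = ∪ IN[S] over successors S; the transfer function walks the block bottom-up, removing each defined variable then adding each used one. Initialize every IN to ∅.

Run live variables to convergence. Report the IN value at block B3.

Per-block solution:
  B0:   IN={d, e}   OUT={c, d, e, f}
  B1:   IN={c, d, e, f}   OUT={d, e, f}
  B2:   IN={d, e, f}   OUT={c, d, e, f}
  B3:   IN={c, d, e, f}   OUT={d, e}
  B4:   IN={}   OUT={}

Merge at B3: OUT[B3] = IN[B0] ⊔ IN[B4] = {d, e}
Applying B3's transfer function to that OUT value gives IN[B3] (row B3 above).

Answer: {c, d, e, f}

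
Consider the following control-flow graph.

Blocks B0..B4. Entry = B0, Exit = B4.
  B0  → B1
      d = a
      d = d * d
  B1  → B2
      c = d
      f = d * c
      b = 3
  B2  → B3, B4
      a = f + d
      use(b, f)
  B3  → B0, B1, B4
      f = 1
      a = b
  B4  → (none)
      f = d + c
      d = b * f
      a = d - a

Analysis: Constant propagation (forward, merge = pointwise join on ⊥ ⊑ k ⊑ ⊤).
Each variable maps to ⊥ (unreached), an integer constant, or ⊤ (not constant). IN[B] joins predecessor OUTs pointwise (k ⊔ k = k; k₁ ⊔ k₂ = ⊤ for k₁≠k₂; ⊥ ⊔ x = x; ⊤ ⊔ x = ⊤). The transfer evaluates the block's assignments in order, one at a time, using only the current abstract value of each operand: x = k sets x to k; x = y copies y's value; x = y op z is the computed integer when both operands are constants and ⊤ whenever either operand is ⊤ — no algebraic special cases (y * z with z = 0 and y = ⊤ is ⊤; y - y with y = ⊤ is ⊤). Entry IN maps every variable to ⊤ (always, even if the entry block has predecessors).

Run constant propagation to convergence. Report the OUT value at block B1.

Fixpoint table:
  B0:   IN=(all ⊤)   OUT=(all ⊤)
  B1:   IN=(all ⊤)   OUT={b:3; rest ⊤}
  B2:   IN={b:3; rest ⊤}   OUT={b:3; rest ⊤}
  B3:   IN={b:3; rest ⊤}   OUT={a:3, b:3, f:1; rest ⊤}
  B4:   IN={b:3; rest ⊤}   OUT={b:3; rest ⊤}

Merge at B1: IN[B1] = OUT[B0] ⊔ OUT[B3] = {a: ⊤, b: ⊤, c: ⊤, d: ⊤, e: ⊤, f: ⊤}
Applying B1's transfer function to that IN value gives OUT[B1] (row B1 above).

Answer: {a: ⊤, b: 3, c: ⊤, d: ⊤, e: ⊤, f: ⊤}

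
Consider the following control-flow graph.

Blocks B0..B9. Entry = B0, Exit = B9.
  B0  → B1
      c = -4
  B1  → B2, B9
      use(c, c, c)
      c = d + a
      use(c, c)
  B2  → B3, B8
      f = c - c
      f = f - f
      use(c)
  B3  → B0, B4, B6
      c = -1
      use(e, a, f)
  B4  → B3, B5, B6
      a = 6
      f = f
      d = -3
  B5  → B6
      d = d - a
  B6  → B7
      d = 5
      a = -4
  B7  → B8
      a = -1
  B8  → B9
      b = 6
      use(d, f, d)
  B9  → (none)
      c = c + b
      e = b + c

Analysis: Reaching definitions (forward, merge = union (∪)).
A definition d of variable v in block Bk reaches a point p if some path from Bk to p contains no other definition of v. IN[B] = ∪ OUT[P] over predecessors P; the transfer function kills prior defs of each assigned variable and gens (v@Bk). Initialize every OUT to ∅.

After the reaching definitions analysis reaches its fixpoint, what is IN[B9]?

Answer: {a@B4, a@B7, b@B8, c@B1, c@B3, d@B4, d@B6, f@B2, f@B4}

Trace:
Fixpoint table:
  B0: | IN={a@B4, c@B3, d@B4, f@B2, f@B4} | OUT={a@B4, c@B0, d@B4, f@B2, f@B4}
  B1: | IN={a@B4, c@B0, d@B4, f@B2, f@B4} | OUT={a@B4, c@B1, d@B4, f@B2, f@B4}
  B2: | IN={a@B4, c@B1, d@B4, f@B2, f@B4} | OUT={a@B4, c@B1, d@B4, f@B2}
  B3: | IN={a@B4, c@B1, c@B3, d@B4, f@B2, f@B4} | OUT={a@B4, c@B3, d@B4, f@B2, f@B4}
  B4: | IN={a@B4, c@B3, d@B4, f@B2, f@B4} | OUT={a@B4, c@B3, d@B4, f@B4}
  B5: | IN={a@B4, c@B3, d@B4, f@B4} | OUT={a@B4, c@B3, d@B5, f@B4}
  B6: | IN={a@B4, c@B3, d@B4, d@B5, f@B2, f@B4} | OUT={a@B6, c@B3, d@B6, f@B2, f@B4}
  B7: | IN={a@B6, c@B3, d@B6, f@B2, f@B4} | OUT={a@B7, c@B3, d@B6, f@B2, f@B4}
  B8: | IN={a@B4, a@B7, c@B1, c@B3, d@B4, d@B6, f@B2, f@B4} | OUT={a@B4, a@B7, b@B8, c@B1, c@B3, d@B4, d@B6, f@B2, f@B4}
  B9: | IN={a@B4, a@B7, b@B8, c@B1, c@B3, d@B4, d@B6, f@B2, f@B4} | OUT={a@B4, a@B7, b@B8, c@B9, d@B4, d@B6, e@B9, f@B2, f@B4}

Merge at B9: IN[B9] = OUT[B1] ⊔ OUT[B8] = {a@B4, a@B7, b@B8, c@B1, c@B3, d@B4, d@B6, f@B2, f@B4}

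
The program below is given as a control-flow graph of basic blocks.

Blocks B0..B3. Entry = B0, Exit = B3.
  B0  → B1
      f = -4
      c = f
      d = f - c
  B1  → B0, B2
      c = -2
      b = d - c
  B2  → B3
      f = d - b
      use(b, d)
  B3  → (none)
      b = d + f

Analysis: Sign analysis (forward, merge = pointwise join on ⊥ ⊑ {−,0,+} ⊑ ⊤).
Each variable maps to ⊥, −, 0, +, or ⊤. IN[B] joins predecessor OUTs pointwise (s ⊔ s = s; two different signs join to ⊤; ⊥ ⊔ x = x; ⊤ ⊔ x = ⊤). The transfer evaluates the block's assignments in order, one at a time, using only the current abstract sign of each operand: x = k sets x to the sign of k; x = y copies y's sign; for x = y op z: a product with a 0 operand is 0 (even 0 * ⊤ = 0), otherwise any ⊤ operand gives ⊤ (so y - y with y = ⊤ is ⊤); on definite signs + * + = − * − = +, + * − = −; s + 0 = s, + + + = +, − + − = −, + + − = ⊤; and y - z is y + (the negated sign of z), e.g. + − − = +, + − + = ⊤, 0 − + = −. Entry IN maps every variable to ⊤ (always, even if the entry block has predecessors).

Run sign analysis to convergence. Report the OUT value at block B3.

Answer: {a: ⊤, b: ⊤, c: -, d: ⊤, e: ⊤, f: ⊤}

Trace:
Fixpoint table:
  B0: | IN=(all ⊤) | OUT={c:-, f:-; rest ⊤}
  B1: | IN={c:-, f:-; rest ⊤} | OUT={c:-, f:-; rest ⊤}
  B2: | IN={c:-, f:-; rest ⊤} | OUT={c:-; rest ⊤}
  B3: | IN={c:-; rest ⊤} | OUT={c:-; rest ⊤}

Merge at B3: IN[B3] = OUT[B2] = {a: ⊤, b: ⊤, c: -, d: ⊤, e: ⊤, f: ⊤}
Applying B3's transfer function to that IN value gives OUT[B3] (row B3 above).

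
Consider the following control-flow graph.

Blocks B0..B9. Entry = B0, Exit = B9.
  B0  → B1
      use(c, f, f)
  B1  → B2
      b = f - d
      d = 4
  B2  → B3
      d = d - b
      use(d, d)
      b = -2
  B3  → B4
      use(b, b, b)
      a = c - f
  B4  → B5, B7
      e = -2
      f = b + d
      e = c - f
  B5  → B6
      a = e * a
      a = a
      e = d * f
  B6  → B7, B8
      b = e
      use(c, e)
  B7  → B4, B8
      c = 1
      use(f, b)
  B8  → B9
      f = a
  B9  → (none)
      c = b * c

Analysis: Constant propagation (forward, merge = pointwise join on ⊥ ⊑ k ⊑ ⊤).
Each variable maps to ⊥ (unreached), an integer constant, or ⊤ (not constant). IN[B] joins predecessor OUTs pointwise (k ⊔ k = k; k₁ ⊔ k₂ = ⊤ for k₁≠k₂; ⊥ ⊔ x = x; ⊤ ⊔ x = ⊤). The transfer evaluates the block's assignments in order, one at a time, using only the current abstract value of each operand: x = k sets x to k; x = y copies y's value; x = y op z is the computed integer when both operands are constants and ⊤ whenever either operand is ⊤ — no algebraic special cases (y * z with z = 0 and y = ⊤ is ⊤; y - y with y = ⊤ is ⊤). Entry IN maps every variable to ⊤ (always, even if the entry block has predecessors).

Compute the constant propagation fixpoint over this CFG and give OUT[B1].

Answer: {a: ⊤, b: ⊤, c: ⊤, d: 4, e: ⊤, f: ⊤}

Derivation:
Converged values:
  B0: | IN=(all ⊤) | OUT=(all ⊤)
  B1: | IN=(all ⊤) | OUT={d:4; rest ⊤}
  B2: | IN={d:4; rest ⊤} | OUT={b:-2; rest ⊤}
  B3: | IN={b:-2; rest ⊤} | OUT={b:-2; rest ⊤}
  B4: | IN=(all ⊤) | OUT=(all ⊤)
  B5: | IN=(all ⊤) | OUT=(all ⊤)
  B6: | IN=(all ⊤) | OUT=(all ⊤)
  B7: | IN=(all ⊤) | OUT={c:1; rest ⊤}
  B8: | IN=(all ⊤) | OUT=(all ⊤)
  B9: | IN=(all ⊤) | OUT=(all ⊤)

Merge at B1: IN[B1] = OUT[B0] = {a: ⊤, b: ⊤, c: ⊤, d: ⊤, e: ⊤, f: ⊤}
Applying B1's transfer function to that IN value gives OUT[B1] (row B1 above).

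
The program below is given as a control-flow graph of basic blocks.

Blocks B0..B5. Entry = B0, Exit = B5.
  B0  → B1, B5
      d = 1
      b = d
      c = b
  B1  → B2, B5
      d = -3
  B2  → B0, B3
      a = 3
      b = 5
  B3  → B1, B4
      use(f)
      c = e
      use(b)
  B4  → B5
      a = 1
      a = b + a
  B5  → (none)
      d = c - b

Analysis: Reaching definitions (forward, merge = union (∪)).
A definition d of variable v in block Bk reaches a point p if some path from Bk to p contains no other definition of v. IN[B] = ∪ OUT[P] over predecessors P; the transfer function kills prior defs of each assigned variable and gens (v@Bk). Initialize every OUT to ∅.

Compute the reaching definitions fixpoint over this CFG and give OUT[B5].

Per-block solution:
  B0:  IN={a@B2, b@B2, c@B0, c@B3, d@B1}  OUT={a@B2, b@B0, c@B0, d@B0}
  B1:  IN={a@B2, b@B0, b@B2, c@B0, c@B3, d@B0, d@B1}  OUT={a@B2, b@B0, b@B2, c@B0, c@B3, d@B1}
  B2:  IN={a@B2, b@B0, b@B2, c@B0, c@B3, d@B1}  OUT={a@B2, b@B2, c@B0, c@B3, d@B1}
  B3:  IN={a@B2, b@B2, c@B0, c@B3, d@B1}  OUT={a@B2, b@B2, c@B3, d@B1}
  B4:  IN={a@B2, b@B2, c@B3, d@B1}  OUT={a@B4, b@B2, c@B3, d@B1}
  B5:  IN={a@B2, a@B4, b@B0, b@B2, c@B0, c@B3, d@B0, d@B1}  OUT={a@B2, a@B4, b@B0, b@B2, c@B0, c@B3, d@B5}

Merge at B5: IN[B5] = OUT[B0] ⊔ OUT[B1] ⊔ OUT[B4] = {a@B2, a@B4, b@B0, b@B2, c@B0, c@B3, d@B0, d@B1}
Applying B5's transfer function to that IN value gives OUT[B5] (row B5 above).

Answer: {a@B2, a@B4, b@B0, b@B2, c@B0, c@B3, d@B5}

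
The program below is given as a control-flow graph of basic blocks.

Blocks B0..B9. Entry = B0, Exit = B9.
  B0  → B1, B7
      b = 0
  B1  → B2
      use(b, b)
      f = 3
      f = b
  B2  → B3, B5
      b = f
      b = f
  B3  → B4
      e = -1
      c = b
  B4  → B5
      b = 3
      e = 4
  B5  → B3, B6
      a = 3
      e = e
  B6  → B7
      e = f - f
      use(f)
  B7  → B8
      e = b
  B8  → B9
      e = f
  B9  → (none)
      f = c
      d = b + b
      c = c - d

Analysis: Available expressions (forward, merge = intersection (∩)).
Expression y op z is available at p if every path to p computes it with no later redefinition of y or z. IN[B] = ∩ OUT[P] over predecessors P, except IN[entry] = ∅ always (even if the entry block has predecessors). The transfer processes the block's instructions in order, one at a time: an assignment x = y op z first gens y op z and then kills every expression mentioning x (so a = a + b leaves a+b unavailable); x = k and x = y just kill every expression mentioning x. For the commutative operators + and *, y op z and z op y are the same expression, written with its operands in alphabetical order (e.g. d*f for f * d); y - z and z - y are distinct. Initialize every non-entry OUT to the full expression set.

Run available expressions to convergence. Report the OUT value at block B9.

Fixpoint table:
  B0:   IN={}   OUT={}
  B1:   IN={}   OUT={}
  B2:   IN={}   OUT={}
  B3:   IN={}   OUT={}
  B4:   IN={}   OUT={}
  B5:   IN={}   OUT={}
  B6:   IN={}   OUT={f-f}
  B7:   IN={}   OUT={}
  B8:   IN={}   OUT={}
  B9:   IN={}   OUT={b+b}

Merge at B9: IN[B9] = OUT[B8] = {}
Applying B9's transfer function to that IN value gives OUT[B9] (row B9 above).

Answer: {b+b}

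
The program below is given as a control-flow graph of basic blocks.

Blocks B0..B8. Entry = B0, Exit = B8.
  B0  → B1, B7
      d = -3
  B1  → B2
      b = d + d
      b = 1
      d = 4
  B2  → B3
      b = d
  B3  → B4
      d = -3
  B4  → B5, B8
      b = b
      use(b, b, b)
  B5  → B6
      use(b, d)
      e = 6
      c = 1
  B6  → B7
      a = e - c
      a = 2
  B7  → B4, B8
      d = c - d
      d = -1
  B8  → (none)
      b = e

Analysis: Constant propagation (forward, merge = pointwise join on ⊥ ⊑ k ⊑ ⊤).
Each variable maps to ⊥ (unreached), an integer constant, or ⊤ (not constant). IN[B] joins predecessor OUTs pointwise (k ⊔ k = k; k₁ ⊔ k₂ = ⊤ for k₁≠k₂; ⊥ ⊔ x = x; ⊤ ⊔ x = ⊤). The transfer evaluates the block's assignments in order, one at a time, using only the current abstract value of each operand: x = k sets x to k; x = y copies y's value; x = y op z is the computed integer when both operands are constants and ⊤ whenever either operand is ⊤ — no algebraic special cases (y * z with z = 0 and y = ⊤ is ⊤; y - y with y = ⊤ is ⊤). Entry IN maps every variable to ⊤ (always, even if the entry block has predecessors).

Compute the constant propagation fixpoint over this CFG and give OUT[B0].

Per-block solution:
  B0: | IN=(all ⊤) | OUT={d:-3; rest ⊤}
  B1: | IN={d:-3; rest ⊤} | OUT={b:1, d:4; rest ⊤}
  B2: | IN={b:1, d:4; rest ⊤} | OUT={b:4, d:4; rest ⊤}
  B3: | IN={b:4, d:4; rest ⊤} | OUT={b:4, d:-3; rest ⊤}
  B4: | IN=(all ⊤) | OUT=(all ⊤)
  B5: | IN=(all ⊤) | OUT={c:1, e:6; rest ⊤}
  B6: | IN={c:1, e:6; rest ⊤} | OUT={a:2, c:1, e:6; rest ⊤}
  B7: | IN=(all ⊤) | OUT={d:-1; rest ⊤}
  B8: | IN=(all ⊤) | OUT=(all ⊤)

B0 is the boundary node: IN[B0] = {a: ⊤, b: ⊤, c: ⊤, d: ⊤, e: ⊤, f: ⊤}
Applying B0's transfer function to that IN value gives OUT[B0] (row B0 above).

Answer: {a: ⊤, b: ⊤, c: ⊤, d: -3, e: ⊤, f: ⊤}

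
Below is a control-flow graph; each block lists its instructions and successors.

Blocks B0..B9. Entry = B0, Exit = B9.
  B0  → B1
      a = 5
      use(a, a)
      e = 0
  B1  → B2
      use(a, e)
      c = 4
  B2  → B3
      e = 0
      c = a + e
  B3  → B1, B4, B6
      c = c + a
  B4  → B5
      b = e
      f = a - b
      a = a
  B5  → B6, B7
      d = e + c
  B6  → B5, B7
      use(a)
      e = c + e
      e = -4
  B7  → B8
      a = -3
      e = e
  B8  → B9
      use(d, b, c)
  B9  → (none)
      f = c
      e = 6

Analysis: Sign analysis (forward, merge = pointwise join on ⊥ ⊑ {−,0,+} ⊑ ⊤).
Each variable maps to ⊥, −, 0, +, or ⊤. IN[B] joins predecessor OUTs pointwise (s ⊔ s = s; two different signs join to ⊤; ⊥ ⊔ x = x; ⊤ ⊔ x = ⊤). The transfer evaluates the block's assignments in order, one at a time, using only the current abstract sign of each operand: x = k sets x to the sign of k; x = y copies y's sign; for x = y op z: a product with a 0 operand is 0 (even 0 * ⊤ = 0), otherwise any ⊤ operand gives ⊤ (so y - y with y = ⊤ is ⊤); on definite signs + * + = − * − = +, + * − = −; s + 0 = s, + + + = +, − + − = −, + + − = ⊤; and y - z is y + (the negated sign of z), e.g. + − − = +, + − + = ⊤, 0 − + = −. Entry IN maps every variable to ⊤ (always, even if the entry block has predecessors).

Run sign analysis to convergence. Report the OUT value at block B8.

Answer: {a: -, b: ⊤, c: +, d: ⊤, e: ⊤, f: ⊤}

Working:
Per-block solution:
  B0: | IN=(all ⊤) | OUT={a:+, e:0; rest ⊤}
  B1: | IN={a:+, e:0; rest ⊤} | OUT={a:+, c:+, e:0; rest ⊤}
  B2: | IN={a:+, c:+, e:0; rest ⊤} | OUT={a:+, c:+, e:0; rest ⊤}
  B3: | IN={a:+, c:+, e:0; rest ⊤} | OUT={a:+, c:+, e:0; rest ⊤}
  B4: | IN={a:+, c:+, e:0; rest ⊤} | OUT={a:+, b:0, c:+, e:0, f:+; rest ⊤}
  B5: | IN={a:+, c:+; rest ⊤} | OUT={a:+, c:+; rest ⊤}
  B6: | IN={a:+, c:+; rest ⊤} | OUT={a:+, c:+, e:-; rest ⊤}
  B7: | IN={a:+, c:+; rest ⊤} | OUT={a:-, c:+; rest ⊤}
  B8: | IN={a:-, c:+; rest ⊤} | OUT={a:-, c:+; rest ⊤}
  B9: | IN={a:-, c:+; rest ⊤} | OUT={a:-, c:+, e:+, f:+; rest ⊤}

Merge at B8: IN[B8] = OUT[B7] = {a: -, b: ⊤, c: +, d: ⊤, e: ⊤, f: ⊤}
Applying B8's transfer function to that IN value gives OUT[B8] (row B8 above).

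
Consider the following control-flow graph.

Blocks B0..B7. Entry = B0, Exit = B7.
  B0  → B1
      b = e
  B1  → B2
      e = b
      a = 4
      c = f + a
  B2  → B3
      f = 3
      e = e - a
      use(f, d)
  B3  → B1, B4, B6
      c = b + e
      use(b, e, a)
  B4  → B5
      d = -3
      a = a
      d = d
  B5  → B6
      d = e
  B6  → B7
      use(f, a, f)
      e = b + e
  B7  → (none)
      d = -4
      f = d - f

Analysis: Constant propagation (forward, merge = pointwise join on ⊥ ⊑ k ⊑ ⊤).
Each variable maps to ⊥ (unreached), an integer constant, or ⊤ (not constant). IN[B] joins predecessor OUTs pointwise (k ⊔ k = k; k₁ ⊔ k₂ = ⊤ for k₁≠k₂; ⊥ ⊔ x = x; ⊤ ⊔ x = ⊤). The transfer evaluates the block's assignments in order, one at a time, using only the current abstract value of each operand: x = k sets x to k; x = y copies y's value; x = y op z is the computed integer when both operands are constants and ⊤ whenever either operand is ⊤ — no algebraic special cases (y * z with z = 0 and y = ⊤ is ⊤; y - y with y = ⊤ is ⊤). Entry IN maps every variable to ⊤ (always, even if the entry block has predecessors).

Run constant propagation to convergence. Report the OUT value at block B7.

Answer: {a: 4, b: ⊤, c: ⊤, d: -4, e: ⊤, f: -7}

Trace:
Converged values:
  B0: | IN=(all ⊤) | OUT=(all ⊤)
  B1: | IN=(all ⊤) | OUT={a:4; rest ⊤}
  B2: | IN={a:4; rest ⊤} | OUT={a:4, f:3; rest ⊤}
  B3: | IN={a:4, f:3; rest ⊤} | OUT={a:4, f:3; rest ⊤}
  B4: | IN={a:4, f:3; rest ⊤} | OUT={a:4, d:-3, f:3; rest ⊤}
  B5: | IN={a:4, d:-3, f:3; rest ⊤} | OUT={a:4, f:3; rest ⊤}
  B6: | IN={a:4, f:3; rest ⊤} | OUT={a:4, f:3; rest ⊤}
  B7: | IN={a:4, f:3; rest ⊤} | OUT={a:4, d:-4, f:-7; rest ⊤}

Merge at B7: IN[B7] = OUT[B6] = {a: 4, b: ⊤, c: ⊤, d: ⊤, e: ⊤, f: 3}
Applying B7's transfer function to that IN value gives OUT[B7] (row B7 above).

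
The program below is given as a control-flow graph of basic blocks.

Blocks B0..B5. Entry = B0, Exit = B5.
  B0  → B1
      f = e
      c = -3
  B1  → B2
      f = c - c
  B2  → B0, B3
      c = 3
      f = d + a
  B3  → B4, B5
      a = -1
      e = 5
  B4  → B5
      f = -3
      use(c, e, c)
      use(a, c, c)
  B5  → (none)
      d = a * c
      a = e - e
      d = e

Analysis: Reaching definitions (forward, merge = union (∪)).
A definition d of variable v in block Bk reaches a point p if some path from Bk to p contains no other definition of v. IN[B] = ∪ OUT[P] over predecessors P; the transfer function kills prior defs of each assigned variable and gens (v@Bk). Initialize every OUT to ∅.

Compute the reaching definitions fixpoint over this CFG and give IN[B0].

Per-block solution:
  B0: | IN={c@B2, f@B2} | OUT={c@B0, f@B0}
  B1: | IN={c@B0, f@B0} | OUT={c@B0, f@B1}
  B2: | IN={c@B0, f@B1} | OUT={c@B2, f@B2}
  B3: | IN={c@B2, f@B2} | OUT={a@B3, c@B2, e@B3, f@B2}
  B4: | IN={a@B3, c@B2, e@B3, f@B2} | OUT={a@B3, c@B2, e@B3, f@B4}
  B5: | IN={a@B3, c@B2, e@B3, f@B2, f@B4} | OUT={a@B5, c@B2, d@B5, e@B3, f@B2, f@B4}

Merge at B0 (entry node, so the boundary value {} is joined with the incoming edge(s)): IN[B0] = {} ⊔ OUT[B2] = {c@B2, f@B2}

Answer: {c@B2, f@B2}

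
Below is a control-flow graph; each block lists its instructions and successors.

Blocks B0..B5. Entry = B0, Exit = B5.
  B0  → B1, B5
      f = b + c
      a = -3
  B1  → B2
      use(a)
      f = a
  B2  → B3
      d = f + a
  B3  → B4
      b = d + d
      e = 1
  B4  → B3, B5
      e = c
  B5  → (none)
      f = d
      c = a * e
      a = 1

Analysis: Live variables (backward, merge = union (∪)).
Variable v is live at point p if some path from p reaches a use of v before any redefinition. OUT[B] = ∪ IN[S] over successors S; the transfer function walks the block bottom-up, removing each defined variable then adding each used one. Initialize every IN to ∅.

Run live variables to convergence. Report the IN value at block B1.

Answer: {a, c}

Trace:
Fixpoint table:
  B0:   IN={b, c, d, e}   OUT={a, c, d, e}
  B1:   IN={a, c}   OUT={a, c, f}
  B2:   IN={a, c, f}   OUT={a, c, d}
  B3:   IN={a, c, d}   OUT={a, c, d}
  B4:   IN={a, c, d}   OUT={a, c, d, e}
  B5:   IN={a, d, e}   OUT={}

Merge at B1: OUT[B1] = IN[B2] = {a, c, f}
Applying B1's transfer function to that OUT value gives IN[B1] (row B1 above).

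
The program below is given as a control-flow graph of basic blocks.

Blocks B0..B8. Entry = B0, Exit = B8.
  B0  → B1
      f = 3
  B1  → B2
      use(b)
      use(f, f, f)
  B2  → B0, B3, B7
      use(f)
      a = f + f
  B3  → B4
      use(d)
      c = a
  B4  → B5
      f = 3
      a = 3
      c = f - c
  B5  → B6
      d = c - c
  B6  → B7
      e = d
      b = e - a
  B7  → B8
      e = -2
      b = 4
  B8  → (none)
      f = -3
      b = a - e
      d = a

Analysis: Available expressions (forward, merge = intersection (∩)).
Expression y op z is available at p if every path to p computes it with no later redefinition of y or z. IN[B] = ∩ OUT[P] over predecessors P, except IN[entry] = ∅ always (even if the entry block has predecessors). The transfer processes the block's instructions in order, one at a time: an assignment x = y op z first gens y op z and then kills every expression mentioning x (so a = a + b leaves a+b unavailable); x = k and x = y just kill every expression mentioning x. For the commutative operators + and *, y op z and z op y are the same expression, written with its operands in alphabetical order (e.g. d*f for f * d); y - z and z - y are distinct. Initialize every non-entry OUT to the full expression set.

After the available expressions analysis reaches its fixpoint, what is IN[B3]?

Answer: {f+f}

Trace:
Fixpoint table:
  B0:   IN={}   OUT={}
  B1:   IN={}   OUT={}
  B2:   IN={}   OUT={f+f}
  B3:   IN={f+f}   OUT={f+f}
  B4:   IN={f+f}   OUT={}
  B5:   IN={}   OUT={c-c}
  B6:   IN={c-c}   OUT={c-c, e-a}
  B7:   IN={}   OUT={}
  B8:   IN={}   OUT={a-e}

Merge at B3: IN[B3] = OUT[B2] = {f+f}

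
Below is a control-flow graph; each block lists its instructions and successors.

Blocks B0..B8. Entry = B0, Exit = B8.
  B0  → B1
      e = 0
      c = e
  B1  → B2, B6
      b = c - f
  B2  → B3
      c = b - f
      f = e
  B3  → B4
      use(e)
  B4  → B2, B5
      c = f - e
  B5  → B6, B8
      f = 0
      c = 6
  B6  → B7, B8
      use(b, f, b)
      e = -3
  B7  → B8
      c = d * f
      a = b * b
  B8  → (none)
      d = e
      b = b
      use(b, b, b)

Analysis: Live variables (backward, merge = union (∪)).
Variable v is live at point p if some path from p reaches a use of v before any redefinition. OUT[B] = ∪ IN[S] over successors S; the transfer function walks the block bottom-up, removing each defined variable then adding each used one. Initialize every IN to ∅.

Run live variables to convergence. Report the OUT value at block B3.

Answer: {b, d, e, f}

Derivation:
Per-block solution:
  B0:   IN={d, f}   OUT={c, d, e, f}
  B1:   IN={c, d, e, f}   OUT={b, d, e, f}
  B2:   IN={b, d, e, f}   OUT={b, d, e, f}
  B3:   IN={b, d, e, f}   OUT={b, d, e, f}
  B4:   IN={b, d, e, f}   OUT={b, d, e, f}
  B5:   IN={b, d, e}   OUT={b, d, e, f}
  B6:   IN={b, d, f}   OUT={b, d, e, f}
  B7:   IN={b, d, e, f}   OUT={b, e}
  B8:   IN={b, e}   OUT={}

Merge at B3: OUT[B3] = IN[B4] = {b, d, e, f}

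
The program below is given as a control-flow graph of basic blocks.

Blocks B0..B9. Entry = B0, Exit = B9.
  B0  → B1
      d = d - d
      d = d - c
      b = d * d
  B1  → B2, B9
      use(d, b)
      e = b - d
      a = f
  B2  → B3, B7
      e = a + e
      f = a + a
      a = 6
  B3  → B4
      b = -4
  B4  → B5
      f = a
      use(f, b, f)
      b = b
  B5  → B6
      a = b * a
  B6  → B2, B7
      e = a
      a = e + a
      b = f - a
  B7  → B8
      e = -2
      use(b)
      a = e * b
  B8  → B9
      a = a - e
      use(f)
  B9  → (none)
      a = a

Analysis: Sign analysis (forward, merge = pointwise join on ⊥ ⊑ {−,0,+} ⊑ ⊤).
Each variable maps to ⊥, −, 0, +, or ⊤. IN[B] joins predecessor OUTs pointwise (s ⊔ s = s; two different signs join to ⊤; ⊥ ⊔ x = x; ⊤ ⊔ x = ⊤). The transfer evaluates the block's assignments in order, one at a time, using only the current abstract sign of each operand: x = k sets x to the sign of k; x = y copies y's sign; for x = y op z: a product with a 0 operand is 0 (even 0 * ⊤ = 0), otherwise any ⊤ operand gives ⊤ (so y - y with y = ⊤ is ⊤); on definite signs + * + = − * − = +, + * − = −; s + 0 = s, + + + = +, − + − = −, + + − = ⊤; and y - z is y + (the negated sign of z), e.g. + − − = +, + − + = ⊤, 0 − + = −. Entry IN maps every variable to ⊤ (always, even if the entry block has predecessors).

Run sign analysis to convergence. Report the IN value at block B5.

Per-block solution:
  B0:   IN=(all ⊤)   OUT=(all ⊤)
  B1:   IN=(all ⊤)   OUT=(all ⊤)
  B2:   IN=(all ⊤)   OUT={a:+; rest ⊤}
  B3:   IN={a:+; rest ⊤}   OUT={a:+, b:-; rest ⊤}
  B4:   IN={a:+, b:-; rest ⊤}   OUT={a:+, b:-, f:+; rest ⊤}
  B5:   IN={a:+, b:-, f:+; rest ⊤}   OUT={a:-, b:-, f:+; rest ⊤}
  B6:   IN={a:-, b:-, f:+; rest ⊤}   OUT={a:-, b:+, e:-, f:+; rest ⊤}
  B7:   IN=(all ⊤)   OUT={e:-; rest ⊤}
  B8:   IN={e:-; rest ⊤}   OUT={e:-; rest ⊤}
  B9:   IN=(all ⊤)   OUT=(all ⊤)

Merge at B5: IN[B5] = OUT[B4] = {a: +, b: -, c: ⊤, d: ⊤, e: ⊤, f: +}

Answer: {a: +, b: -, c: ⊤, d: ⊤, e: ⊤, f: +}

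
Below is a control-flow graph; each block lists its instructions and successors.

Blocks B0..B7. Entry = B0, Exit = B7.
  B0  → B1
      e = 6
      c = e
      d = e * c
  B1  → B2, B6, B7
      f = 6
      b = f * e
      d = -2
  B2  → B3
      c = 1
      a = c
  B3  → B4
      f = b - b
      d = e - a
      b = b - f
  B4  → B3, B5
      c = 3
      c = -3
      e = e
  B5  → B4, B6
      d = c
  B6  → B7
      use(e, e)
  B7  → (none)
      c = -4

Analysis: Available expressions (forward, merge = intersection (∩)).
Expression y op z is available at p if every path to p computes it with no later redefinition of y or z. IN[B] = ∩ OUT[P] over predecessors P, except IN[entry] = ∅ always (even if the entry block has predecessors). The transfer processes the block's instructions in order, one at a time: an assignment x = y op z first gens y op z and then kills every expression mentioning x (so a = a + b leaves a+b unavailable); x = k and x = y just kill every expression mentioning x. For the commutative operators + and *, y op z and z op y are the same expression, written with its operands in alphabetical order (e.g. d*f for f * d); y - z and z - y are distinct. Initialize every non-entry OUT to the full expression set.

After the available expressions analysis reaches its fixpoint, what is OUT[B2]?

Answer: {e*f}

Working:
Fixpoint table:
  B0:  IN={}  OUT={c*e}
  B1:  IN={c*e}  OUT={c*e, e*f}
  B2:  IN={c*e, e*f}  OUT={e*f}
  B3:  IN={}  OUT={e-a}
  B4:  IN={}  OUT={}
  B5:  IN={}  OUT={}
  B6:  IN={}  OUT={}
  B7:  IN={}  OUT={}

Merge at B2: IN[B2] = OUT[B1] = {c*e, e*f}
Applying B2's transfer function to that IN value gives OUT[B2] (row B2 above).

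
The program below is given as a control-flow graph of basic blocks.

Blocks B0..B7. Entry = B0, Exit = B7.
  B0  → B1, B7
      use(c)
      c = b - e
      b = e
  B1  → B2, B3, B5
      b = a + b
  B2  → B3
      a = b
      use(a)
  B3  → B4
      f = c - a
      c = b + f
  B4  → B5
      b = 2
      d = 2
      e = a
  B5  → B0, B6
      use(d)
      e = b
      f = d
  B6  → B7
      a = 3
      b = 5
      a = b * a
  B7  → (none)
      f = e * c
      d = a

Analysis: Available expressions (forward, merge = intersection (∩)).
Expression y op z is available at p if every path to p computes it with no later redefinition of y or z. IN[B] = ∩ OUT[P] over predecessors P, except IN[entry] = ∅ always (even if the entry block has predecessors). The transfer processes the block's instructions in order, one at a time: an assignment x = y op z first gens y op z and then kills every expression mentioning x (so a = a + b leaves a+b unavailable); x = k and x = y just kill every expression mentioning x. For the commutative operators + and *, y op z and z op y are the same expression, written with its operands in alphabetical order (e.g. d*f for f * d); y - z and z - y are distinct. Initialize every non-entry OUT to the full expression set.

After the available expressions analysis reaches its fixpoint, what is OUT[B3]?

Answer: {b+f}

Trace:
Fixpoint table:
  B0: | IN={} | OUT={}
  B1: | IN={} | OUT={}
  B2: | IN={} | OUT={}
  B3: | IN={} | OUT={b+f}
  B4: | IN={b+f} | OUT={}
  B5: | IN={} | OUT={}
  B6: | IN={} | OUT={}
  B7: | IN={} | OUT={c*e}

Merge at B3: IN[B3] = OUT[B1] ∩ OUT[B2] = {}
Applying B3's transfer function to that IN value gives OUT[B3] (row B3 above).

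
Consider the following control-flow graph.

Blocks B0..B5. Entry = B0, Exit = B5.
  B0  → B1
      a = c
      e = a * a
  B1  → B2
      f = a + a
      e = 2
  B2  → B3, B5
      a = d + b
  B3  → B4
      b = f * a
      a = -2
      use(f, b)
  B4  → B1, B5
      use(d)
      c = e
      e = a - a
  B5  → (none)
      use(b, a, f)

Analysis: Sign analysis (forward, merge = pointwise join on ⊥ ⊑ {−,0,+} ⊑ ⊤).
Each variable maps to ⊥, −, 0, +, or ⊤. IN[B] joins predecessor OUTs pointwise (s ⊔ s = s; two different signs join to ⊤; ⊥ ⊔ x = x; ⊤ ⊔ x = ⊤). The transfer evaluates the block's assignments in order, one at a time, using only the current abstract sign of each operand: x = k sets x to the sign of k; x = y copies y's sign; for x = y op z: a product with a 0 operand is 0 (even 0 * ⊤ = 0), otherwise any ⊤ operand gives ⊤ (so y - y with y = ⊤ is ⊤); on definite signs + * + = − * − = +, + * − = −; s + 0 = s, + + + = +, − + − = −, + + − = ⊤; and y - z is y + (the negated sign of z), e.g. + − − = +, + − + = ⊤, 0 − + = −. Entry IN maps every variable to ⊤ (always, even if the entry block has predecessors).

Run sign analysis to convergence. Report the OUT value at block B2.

Answer: {a: ⊤, b: ⊤, c: ⊤, d: ⊤, e: +, f: ⊤}

Derivation:
Converged values:
  B0:   IN=(all ⊤)   OUT=(all ⊤)
  B1:   IN=(all ⊤)   OUT={e:+; rest ⊤}
  B2:   IN={e:+; rest ⊤}   OUT={e:+; rest ⊤}
  B3:   IN={e:+; rest ⊤}   OUT={a:-, e:+; rest ⊤}
  B4:   IN={a:-, e:+; rest ⊤}   OUT={a:-, c:+; rest ⊤}
  B5:   IN=(all ⊤)   OUT=(all ⊤)

Merge at B2: IN[B2] = OUT[B1] = {a: ⊤, b: ⊤, c: ⊤, d: ⊤, e: +, f: ⊤}
Applying B2's transfer function to that IN value gives OUT[B2] (row B2 above).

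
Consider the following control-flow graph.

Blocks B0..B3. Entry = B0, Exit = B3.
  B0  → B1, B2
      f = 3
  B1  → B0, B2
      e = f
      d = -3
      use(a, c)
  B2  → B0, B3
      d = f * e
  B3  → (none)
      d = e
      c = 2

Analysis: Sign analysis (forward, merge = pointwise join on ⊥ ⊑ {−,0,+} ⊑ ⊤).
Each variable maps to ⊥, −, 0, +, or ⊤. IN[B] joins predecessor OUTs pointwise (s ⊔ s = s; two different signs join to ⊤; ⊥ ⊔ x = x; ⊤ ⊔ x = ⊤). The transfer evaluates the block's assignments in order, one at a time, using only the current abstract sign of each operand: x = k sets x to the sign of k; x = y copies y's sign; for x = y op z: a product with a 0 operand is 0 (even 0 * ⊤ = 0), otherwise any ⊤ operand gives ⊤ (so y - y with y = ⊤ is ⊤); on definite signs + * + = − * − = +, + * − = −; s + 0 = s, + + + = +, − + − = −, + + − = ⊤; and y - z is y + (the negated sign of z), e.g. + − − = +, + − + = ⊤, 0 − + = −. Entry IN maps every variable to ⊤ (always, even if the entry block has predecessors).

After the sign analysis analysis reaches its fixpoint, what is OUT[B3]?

Converged values:
  B0:   IN=(all ⊤)   OUT={f:+; rest ⊤}
  B1:   IN={f:+; rest ⊤}   OUT={d:-, e:+, f:+; rest ⊤}
  B2:   IN={f:+; rest ⊤}   OUT={f:+; rest ⊤}
  B3:   IN={f:+; rest ⊤}   OUT={c:+, f:+; rest ⊤}

Merge at B3: IN[B3] = OUT[B2] = {a: ⊤, b: ⊤, c: ⊤, d: ⊤, e: ⊤, f: +}
Applying B3's transfer function to that IN value gives OUT[B3] (row B3 above).

Answer: {a: ⊤, b: ⊤, c: +, d: ⊤, e: ⊤, f: +}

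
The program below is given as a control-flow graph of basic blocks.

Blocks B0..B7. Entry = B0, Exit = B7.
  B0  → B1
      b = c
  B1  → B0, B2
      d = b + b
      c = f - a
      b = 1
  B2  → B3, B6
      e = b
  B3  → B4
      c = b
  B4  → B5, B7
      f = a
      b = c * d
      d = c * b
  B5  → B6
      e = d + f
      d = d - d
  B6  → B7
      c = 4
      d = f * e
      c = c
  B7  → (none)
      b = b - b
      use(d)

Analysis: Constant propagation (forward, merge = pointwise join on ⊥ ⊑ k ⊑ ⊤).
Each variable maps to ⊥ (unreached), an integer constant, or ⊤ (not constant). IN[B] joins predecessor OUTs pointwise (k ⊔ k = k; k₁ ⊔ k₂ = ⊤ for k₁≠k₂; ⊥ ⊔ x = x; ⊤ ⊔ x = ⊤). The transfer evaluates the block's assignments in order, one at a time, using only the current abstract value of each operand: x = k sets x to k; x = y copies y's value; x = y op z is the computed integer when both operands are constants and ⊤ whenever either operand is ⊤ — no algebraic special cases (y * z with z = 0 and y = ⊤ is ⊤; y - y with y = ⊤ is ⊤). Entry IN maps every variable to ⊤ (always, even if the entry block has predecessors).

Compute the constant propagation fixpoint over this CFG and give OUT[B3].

Answer: {a: ⊤, b: 1, c: 1, d: ⊤, e: 1, f: ⊤}

Trace:
Per-block solution:
  B0:  IN=(all ⊤)  OUT=(all ⊤)
  B1:  IN=(all ⊤)  OUT={b:1; rest ⊤}
  B2:  IN={b:1; rest ⊤}  OUT={b:1, e:1; rest ⊤}
  B3:  IN={b:1, e:1; rest ⊤}  OUT={b:1, c:1, e:1; rest ⊤}
  B4:  IN={b:1, c:1, e:1; rest ⊤}  OUT={c:1, e:1; rest ⊤}
  B5:  IN={c:1, e:1; rest ⊤}  OUT={c:1; rest ⊤}
  B6:  IN=(all ⊤)  OUT={c:4; rest ⊤}
  B7:  IN=(all ⊤)  OUT=(all ⊤)

Merge at B3: IN[B3] = OUT[B2] = {a: ⊤, b: 1, c: ⊤, d: ⊤, e: 1, f: ⊤}
Applying B3's transfer function to that IN value gives OUT[B3] (row B3 above).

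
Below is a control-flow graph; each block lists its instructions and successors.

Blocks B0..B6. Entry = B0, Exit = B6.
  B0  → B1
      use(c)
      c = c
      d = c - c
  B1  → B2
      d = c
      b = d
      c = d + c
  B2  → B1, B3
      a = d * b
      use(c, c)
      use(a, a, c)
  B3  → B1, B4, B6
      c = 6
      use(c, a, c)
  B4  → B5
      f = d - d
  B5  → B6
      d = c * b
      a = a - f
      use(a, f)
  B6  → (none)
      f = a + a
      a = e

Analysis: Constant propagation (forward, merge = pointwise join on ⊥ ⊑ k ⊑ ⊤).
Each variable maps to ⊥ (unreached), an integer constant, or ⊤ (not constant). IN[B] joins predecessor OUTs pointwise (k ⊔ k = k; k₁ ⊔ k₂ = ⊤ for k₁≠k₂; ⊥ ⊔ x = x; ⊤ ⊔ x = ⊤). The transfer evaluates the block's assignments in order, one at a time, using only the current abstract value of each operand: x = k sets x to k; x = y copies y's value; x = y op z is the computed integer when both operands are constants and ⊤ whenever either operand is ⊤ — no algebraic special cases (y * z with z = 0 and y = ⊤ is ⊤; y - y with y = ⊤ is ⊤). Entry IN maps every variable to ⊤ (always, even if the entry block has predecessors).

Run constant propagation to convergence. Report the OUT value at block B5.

Answer: {a: ⊤, b: ⊤, c: 6, d: ⊤, e: ⊤, f: ⊤}

Derivation:
Per-block solution:
  B0:  IN=(all ⊤)  OUT=(all ⊤)
  B1:  IN=(all ⊤)  OUT=(all ⊤)
  B2:  IN=(all ⊤)  OUT=(all ⊤)
  B3:  IN=(all ⊤)  OUT={c:6; rest ⊤}
  B4:  IN={c:6; rest ⊤}  OUT={c:6; rest ⊤}
  B5:  IN={c:6; rest ⊤}  OUT={c:6; rest ⊤}
  B6:  IN={c:6; rest ⊤}  OUT={c:6; rest ⊤}

Merge at B5: IN[B5] = OUT[B4] = {a: ⊤, b: ⊤, c: 6, d: ⊤, e: ⊤, f: ⊤}
Applying B5's transfer function to that IN value gives OUT[B5] (row B5 above).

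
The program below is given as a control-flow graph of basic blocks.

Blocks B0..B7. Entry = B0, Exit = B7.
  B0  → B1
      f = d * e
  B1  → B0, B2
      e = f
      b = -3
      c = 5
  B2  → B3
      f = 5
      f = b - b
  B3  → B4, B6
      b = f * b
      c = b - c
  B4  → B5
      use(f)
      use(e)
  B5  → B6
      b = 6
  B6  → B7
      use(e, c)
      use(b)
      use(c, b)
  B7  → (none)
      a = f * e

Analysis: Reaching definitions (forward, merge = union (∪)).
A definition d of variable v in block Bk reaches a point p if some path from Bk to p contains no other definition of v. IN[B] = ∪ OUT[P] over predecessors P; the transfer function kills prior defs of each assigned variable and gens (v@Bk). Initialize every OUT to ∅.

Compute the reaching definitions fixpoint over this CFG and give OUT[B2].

Answer: {b@B1, c@B1, e@B1, f@B2}

Working:
Fixpoint table:
  B0:   IN={b@B1, c@B1, e@B1, f@B0}   OUT={b@B1, c@B1, e@B1, f@B0}
  B1:   IN={b@B1, c@B1, e@B1, f@B0}   OUT={b@B1, c@B1, e@B1, f@B0}
  B2:   IN={b@B1, c@B1, e@B1, f@B0}   OUT={b@B1, c@B1, e@B1, f@B2}
  B3:   IN={b@B1, c@B1, e@B1, f@B2}   OUT={b@B3, c@B3, e@B1, f@B2}
  B4:   IN={b@B3, c@B3, e@B1, f@B2}   OUT={b@B3, c@B3, e@B1, f@B2}
  B5:   IN={b@B3, c@B3, e@B1, f@B2}   OUT={b@B5, c@B3, e@B1, f@B2}
  B6:   IN={b@B3, b@B5, c@B3, e@B1, f@B2}   OUT={b@B3, b@B5, c@B3, e@B1, f@B2}
  B7:   IN={b@B3, b@B5, c@B3, e@B1, f@B2}   OUT={a@B7, b@B3, b@B5, c@B3, e@B1, f@B2}

Merge at B2: IN[B2] = OUT[B1] = {b@B1, c@B1, e@B1, f@B0}
Applying B2's transfer function to that IN value gives OUT[B2] (row B2 above).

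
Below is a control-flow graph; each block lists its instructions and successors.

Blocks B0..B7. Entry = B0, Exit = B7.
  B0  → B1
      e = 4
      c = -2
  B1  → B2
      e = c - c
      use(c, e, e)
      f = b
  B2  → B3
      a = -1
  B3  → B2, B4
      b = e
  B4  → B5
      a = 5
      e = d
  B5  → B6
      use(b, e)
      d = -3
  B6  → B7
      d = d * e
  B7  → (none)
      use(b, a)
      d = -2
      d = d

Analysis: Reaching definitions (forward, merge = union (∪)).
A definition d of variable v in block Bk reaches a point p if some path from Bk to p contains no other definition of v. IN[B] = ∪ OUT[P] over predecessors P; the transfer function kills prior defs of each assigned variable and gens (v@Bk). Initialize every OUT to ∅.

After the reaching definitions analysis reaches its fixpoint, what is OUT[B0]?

Answer: {c@B0, e@B0}

Derivation:
Converged values:
  B0:   IN={}   OUT={c@B0, e@B0}
  B1:   IN={c@B0, e@B0}   OUT={c@B0, e@B1, f@B1}
  B2:   IN={a@B2, b@B3, c@B0, e@B1, f@B1}   OUT={a@B2, b@B3, c@B0, e@B1, f@B1}
  B3:   IN={a@B2, b@B3, c@B0, e@B1, f@B1}   OUT={a@B2, b@B3, c@B0, e@B1, f@B1}
  B4:   IN={a@B2, b@B3, c@B0, e@B1, f@B1}   OUT={a@B4, b@B3, c@B0, e@B4, f@B1}
  B5:   IN={a@B4, b@B3, c@B0, e@B4, f@B1}   OUT={a@B4, b@B3, c@B0, d@B5, e@B4, f@B1}
  B6:   IN={a@B4, b@B3, c@B0, d@B5, e@B4, f@B1}   OUT={a@B4, b@B3, c@B0, d@B6, e@B4, f@B1}
  B7:   IN={a@B4, b@B3, c@B0, d@B6, e@B4, f@B1}   OUT={a@B4, b@B3, c@B0, d@B7, e@B4, f@B1}

B0 is the boundary node: IN[B0] = {}
Applying B0's transfer function to that IN value gives OUT[B0] (row B0 above).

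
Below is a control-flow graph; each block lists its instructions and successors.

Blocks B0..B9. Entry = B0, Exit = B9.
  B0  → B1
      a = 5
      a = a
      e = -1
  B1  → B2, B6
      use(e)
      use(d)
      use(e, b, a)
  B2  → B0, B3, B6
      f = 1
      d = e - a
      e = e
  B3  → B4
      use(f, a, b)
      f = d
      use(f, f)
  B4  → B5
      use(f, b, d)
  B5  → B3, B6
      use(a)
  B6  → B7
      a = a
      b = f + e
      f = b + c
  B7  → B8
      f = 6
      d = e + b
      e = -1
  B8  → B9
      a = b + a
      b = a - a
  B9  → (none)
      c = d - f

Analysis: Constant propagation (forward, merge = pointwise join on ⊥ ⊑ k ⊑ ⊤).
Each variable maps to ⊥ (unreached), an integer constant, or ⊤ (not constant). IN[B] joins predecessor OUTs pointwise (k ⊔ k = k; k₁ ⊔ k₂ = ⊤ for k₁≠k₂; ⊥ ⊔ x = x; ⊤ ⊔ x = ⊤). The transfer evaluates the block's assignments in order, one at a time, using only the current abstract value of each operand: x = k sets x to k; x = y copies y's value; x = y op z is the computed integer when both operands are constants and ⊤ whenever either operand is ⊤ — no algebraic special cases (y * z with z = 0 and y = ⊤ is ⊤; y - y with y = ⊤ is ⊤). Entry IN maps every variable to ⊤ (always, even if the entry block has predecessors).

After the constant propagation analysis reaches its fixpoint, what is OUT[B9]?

Per-block solution:
  B0: | IN=(all ⊤) | OUT={a:5, e:-1; rest ⊤}
  B1: | IN={a:5, e:-1; rest ⊤} | OUT={a:5, e:-1; rest ⊤}
  B2: | IN={a:5, e:-1; rest ⊤} | OUT={a:5, d:-6, e:-1, f:1; rest ⊤}
  B3: | IN={a:5, d:-6, e:-1; rest ⊤} | OUT={a:5, d:-6, e:-1, f:-6; rest ⊤}
  B4: | IN={a:5, d:-6, e:-1, f:-6; rest ⊤} | OUT={a:5, d:-6, e:-1, f:-6; rest ⊤}
  B5: | IN={a:5, d:-6, e:-1, f:-6; rest ⊤} | OUT={a:5, d:-6, e:-1, f:-6; rest ⊤}
  B6: | IN={a:5, e:-1; rest ⊤} | OUT={a:5, e:-1; rest ⊤}
  B7: | IN={a:5, e:-1; rest ⊤} | OUT={a:5, e:-1, f:6; rest ⊤}
  B8: | IN={a:5, e:-1, f:6; rest ⊤} | OUT={e:-1, f:6; rest ⊤}
  B9: | IN={e:-1, f:6; rest ⊤} | OUT={e:-1, f:6; rest ⊤}

Merge at B9: IN[B9] = OUT[B8] = {a: ⊤, b: ⊤, c: ⊤, d: ⊤, e: -1, f: 6}
Applying B9's transfer function to that IN value gives OUT[B9] (row B9 above).

Answer: {a: ⊤, b: ⊤, c: ⊤, d: ⊤, e: -1, f: 6}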